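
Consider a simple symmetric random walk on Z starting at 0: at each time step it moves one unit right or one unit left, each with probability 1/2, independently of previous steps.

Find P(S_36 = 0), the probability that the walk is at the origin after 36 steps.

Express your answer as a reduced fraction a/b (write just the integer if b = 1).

To return to 0 after 36 steps: need exactly 18 steps of +1 and 18 of -1.
Favorable paths: C(36,18) = 9075135300
Total paths: 2^36 = 68719476736
P = 9075135300/68719476736 = 2268783825/17179869184

Answer: 2268783825/17179869184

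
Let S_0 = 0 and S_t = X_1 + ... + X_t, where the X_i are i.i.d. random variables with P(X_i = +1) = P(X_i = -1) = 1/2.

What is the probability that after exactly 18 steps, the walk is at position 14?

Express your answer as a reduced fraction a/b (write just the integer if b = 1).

Answer: 153/262144

Derivation:
To reach position 14 after 18 steps: need 16 steps of +1 and 2 of -1.
Favorable paths: C(18,16) = 153
Total paths: 2^18 = 262144
P = 153/262144 = 153/262144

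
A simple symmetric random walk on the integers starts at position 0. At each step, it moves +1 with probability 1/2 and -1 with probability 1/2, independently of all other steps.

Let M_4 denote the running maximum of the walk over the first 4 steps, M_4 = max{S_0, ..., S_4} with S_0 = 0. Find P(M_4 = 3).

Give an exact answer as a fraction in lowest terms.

Answer: 1/16

Derivation:
Let M_4 = max(S_0,...,S_4). Use the reflection principle: for j ≥ 1, #{paths with M_4 ≥ j} = #{S_4 ≥ j} + #{S_4 ≥ j+1}.
By reflection, #{M_4 ≥ 3} = #{S_4 ≥ 3} + #{S_4 ≥ 4} = 1 + 1 = 2.
#{M_4 ≥ 4} = #{S_4 ≥ 4} + #{S_4 ≥ 5} = 1 + 0 = 1.
#{M_4 = 3} = 2 - 1 = 1.
P(M_4 = 3) = 1/16 = 1/16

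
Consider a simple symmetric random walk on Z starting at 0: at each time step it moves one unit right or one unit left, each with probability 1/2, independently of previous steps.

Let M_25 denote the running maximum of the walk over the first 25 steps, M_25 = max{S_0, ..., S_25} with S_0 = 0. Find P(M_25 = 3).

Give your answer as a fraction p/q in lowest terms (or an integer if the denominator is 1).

Let M_25 = max(S_0,...,S_25). Use the reflection principle: for j ≥ 1, #{paths with M_25 ≥ j} = #{S_25 ≥ j} + #{S_25 ≥ j+1}.
By reflection, #{M_25 ≥ 3} = #{S_25 ≥ 3} + #{S_25 ≥ 4} = 11576916 + 7119516 = 18696432.
#{M_25 ≥ 4} = #{S_25 ≥ 4} + #{S_25 ≥ 5} = 7119516 + 7119516 = 14239032.
#{M_25 = 3} = 18696432 - 14239032 = 4457400.
P(M_25 = 3) = 4457400/33554432 = 557175/4194304

Answer: 557175/4194304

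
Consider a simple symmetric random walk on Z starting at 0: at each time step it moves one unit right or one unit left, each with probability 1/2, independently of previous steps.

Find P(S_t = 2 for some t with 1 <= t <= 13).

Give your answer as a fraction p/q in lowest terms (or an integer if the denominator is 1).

Answer: 595/1024

Derivation:
Count via complement. Let g(t,s) = #length-t paths at position s with S_1..S_t all ≠ 2.
g(t,s) = g(t-1,s-1) + g(t-1,s+1) for s ≠ 2; g(t,2) = 0.
t=0: g(0,0)=1
t=1: g(1,-1)=1 g(1,1)=1
t=2: g(2,-2)=1 g(2,0)=2
t=3: g(3,-3)=1 g(3,-1)=3 g(3,1)=2
t=4: g(4,-4)=1 g(4,-2)=4 g(4,0)=5
t=5: g(5,-5)=1 g(5,-3)=5 g(5,-1)=9 g(5,1)=5
t=6: g(6,-6)=1 g(6,-4)=6 g(6,-2)=14 g(6,0)=14
t=7: g(7,-7)=1 g(7,-5)=7 g(7,-3)=20 g(7,-1)=28 g(7,1)=14
t=8: g(8,-8)=1 g(8,-6)=8 g(8,-4)=27 g(8,-2)=48 g(8,0)=42
t=9: g(9,-9)=1 g(9,-7)=9 g(9,-5)=35 g(9,-3)=75 g(9,-1)=90 g(9,1)=42
t=10: g(10,-10)=1 g(10,-8)=10 g(10,-6)=44 g(10,-4)=110 g(10,-2)=165 g(10,0)=132
t=11: g(11,-11)=1 g(11,-9)=11 g(11,-7)=54 g(11,-5)=154 g(11,-3)=275 g(11,-1)=297 g(11,1)=132
t=12: g(12,-12)=1 g(12,-10)=12 g(12,-8)=65 g(12,-6)=208 g(12,-4)=429 g(12,-2)=572 g(12,0)=429
t=13: g(13,-13)=1 g(13,-11)=13 g(13,-9)=77 g(13,-7)=273 g(13,-5)=637 g(13,-3)=1001 g(13,-1)=1001 g(13,1)=429
Paths never hitting 2: Σ_s g(13,s) = 3432
Paths hitting 2: 2^13 - 3432 = 4760
P = 4760/8192 = 595/1024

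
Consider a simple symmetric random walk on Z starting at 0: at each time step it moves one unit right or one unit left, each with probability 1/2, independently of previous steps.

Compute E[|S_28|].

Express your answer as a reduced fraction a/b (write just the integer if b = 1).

S_28 takes values m ≡ 0 (mod 2) with |m| ≤ 28; P(S_28=m) = C(28,(28+m)/2)/2^28.
Total paths: 2^28 = 268435456
Distribution: P(S=-28)=1/268435456, P(S=-26)=28/268435456, P(S=-24)=378/268435456, P(S=-22)=3276/268435456, P(S=-20)=20475/268435456, P(S=-18)=98280/268435456, P(S=-16)=376740/268435456, P(S=-14)=1184040/268435456, P(S=-12)=3108105/268435456, P(S=-10)=6906900/268435456, P(S=-8)=13123110/268435456, P(S=-6)=21474180/268435456, P(S=-4)=30421755/268435456, P(S=-2)=37442160/268435456, P(S=0)=40116600/268435456, P(S=2)=37442160/268435456, P(S=4)=30421755/268435456, P(S=6)=21474180/268435456, P(S=8)=13123110/268435456, P(S=10)=6906900/268435456, P(S=12)=3108105/268435456, P(S=14)=1184040/268435456, P(S=16)=376740/268435456, P(S=18)=98280/268435456, P(S=20)=20475/268435456, P(S=22)=3276/268435456, P(S=24)=378/268435456, P(S=26)=28/268435456, P(S=28)=1/268435456
E[|S_28|] = Σ_m |m|·P(S_28=m) = 1123264800/268435456 = 35102025/8388608

Answer: 35102025/8388608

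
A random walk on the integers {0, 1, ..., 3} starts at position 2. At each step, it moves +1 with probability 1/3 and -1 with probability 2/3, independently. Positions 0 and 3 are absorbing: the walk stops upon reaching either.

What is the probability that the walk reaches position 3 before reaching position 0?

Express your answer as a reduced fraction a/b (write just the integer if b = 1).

Biased walk: p = 1/3, q = 2/3, r = q/p = 2
Gambler's ruin: P(hit 3 before 0 | start at 2) = (1 - r^a)/(1 - r^N)
r^2 = 4; r^3 = 8
P = (1 - 4) / (1 - 8) = -3 / -7 = 3/7

Answer: 3/7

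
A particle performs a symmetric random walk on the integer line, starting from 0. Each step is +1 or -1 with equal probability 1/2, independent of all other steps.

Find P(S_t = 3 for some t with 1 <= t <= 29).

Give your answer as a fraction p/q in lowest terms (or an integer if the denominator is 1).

Count via complement. Let g(t,s) = #length-t paths at position s with S_1..S_t all ≠ 3.
g(t,s) = g(t-1,s-1) + g(t-1,s+1) for s ≠ 3; g(t,3) = 0.
t=0: g(0,0)=1
t=1: g(1,-1)=1 g(1,1)=1
t=2: g(2,-2)=1 g(2,0)=2 g(2,2)=1
t=3: g(3,-3)=1 g(3,-1)=3 g(3,1)=3
t=4: g(4,-4)=1 g(4,-2)=4 g(4,0)=6 g(4,2)=3
t=5: g(5,-5)=1 g(5,-3)=5 g(5,-1)=10 g(5,1)=9
t=6: g(6,-6)=1 g(6,-4)=6 g(6,-2)=15 g(6,0)=19 g(6,2)=9
t=7: g(7,-7)=1 g(7,-5)=7 g(7,-3)=21 g(7,-1)=34 g(7,1)=28
t=8: g(8,-8)=1 g(8,-6)=8 g(8,-4)=28 g(8,-2)=55 g(8,0)=62 g(8,2)=28
t=9: g(9,-9)=1 g(9,-7)=9 g(9,-5)=36 g(9,-3)=83 g(9,-1)=117 g(9,1)=90
t=10: g(10,-10)=1 g(10,-8)=10 g(10,-6)=45 g(10,-4)=119 g(10,-2)=200 g(10,0)=207 g(10,2)=90
t=11: g(11,-11)=1 g(11,-9)=11 g(11,-7)=55 g(11,-5)=164 g(11,-3)=319 g(11,-1)=407 g(11,1)=297
t=12: g(12,-12)=1 g(12,-10)=12 g(12,-8)=66 g(12,-6)=219 g(12,-4)=483 g(12,-2)=726 g(12,0)=704 g(12,2)=297
t=13: g(13,-13)=1 g(13,-11)=13 g(13,-9)=78 g(13,-7)=285 g(13,-5)=702 g(13,-3)=1209 g(13,-1)=1430 g(13,1)=1001
t=14: g(14,-14)=1 g(14,-12)=14 g(14,-10)=91 g(14,-8)=363 g(14,-6)=987 g(14,-4)=1911 g(14,-2)=2639 g(14,0)=2431 g(14,2)=1001
t=15: g(15,-15)=1 g(15,-13)=15 g(15,-11)=105 g(15,-9)=454 g(15,-7)=1350 g(15,-5)=2898 g(15,-3)=4550 g(15,-1)=5070 g(15,1)=3432
t=16: g(16,-16)=1 g(16,-14)=16 g(16,-12)=120 g(16,-10)=559 g(16,-8)=1804 g(16,-6)=4248 g(16,-4)=7448 g(16,-2)=9620 g(16,0)=8502 g(16,2)=3432
t=17: g(17,-17)=1 g(17,-15)=17 g(17,-13)=136 g(17,-11)=679 g(17,-9)=2363 g(17,-7)=6052 g(17,-5)=11696 g(17,-3)=17068 g(17,-1)=18122 g(17,1)=11934
t=18: g(18,-18)=1 g(18,-16)=18 g(18,-14)=153 g(18,-12)=815 g(18,-10)=3042 g(18,-8)=8415 g(18,-6)=17748 g(18,-4)=28764 g(18,-2)=35190 g(18,0)=30056 g(18,2)=11934
t=19: g(19,-19)=1 g(19,-17)=19 g(19,-15)=171 g(19,-13)=968 g(19,-11)=3857 g(19,-9)=11457 g(19,-7)=26163 g(19,-5)=46512 g(19,-3)=63954 g(19,-1)=65246 g(19,1)=41990
t=20: g(20,-20)=1 g(20,-18)=20 g(20,-16)=190 g(20,-14)=1139 g(20,-12)=4825 g(20,-10)=15314 g(20,-8)=37620 g(20,-6)=72675 g(20,-4)=110466 g(20,-2)=129200 g(20,0)=107236 g(20,2)=41990
t=21: g(21,-21)=1 g(21,-19)=21 g(21,-17)=210 g(21,-15)=1329 g(21,-13)=5964 g(21,-11)=20139 g(21,-9)=52934 g(21,-7)=110295 g(21,-5)=183141 g(21,-3)=239666 g(21,-1)=236436 g(21,1)=149226
t=22: g(22,-22)=1 g(22,-20)=22 g(22,-18)=231 g(22,-16)=1539 g(22,-14)=7293 g(22,-12)=26103 g(22,-10)=73073 g(22,-8)=163229 g(22,-6)=293436 g(22,-4)=422807 g(22,-2)=476102 g(22,0)=385662 g(22,2)=149226
t=23: g(23,-23)=1 g(23,-21)=23 g(23,-19)=253 g(23,-17)=1770 g(23,-15)=8832 g(23,-13)=33396 g(23,-11)=99176 g(23,-9)=236302 g(23,-7)=456665 g(23,-5)=716243 g(23,-3)=898909 g(23,-1)=861764 g(23,1)=534888
t=24: g(24,-24)=1 g(24,-22)=24 g(24,-20)=276 g(24,-18)=2023 g(24,-16)=10602 g(24,-14)=42228 g(24,-12)=132572 g(24,-10)=335478 g(24,-8)=692967 g(24,-6)=1172908 g(24,-4)=1615152 g(24,-2)=1760673 g(24,0)=1396652 g(24,2)=534888
t=25: g(25,-25)=1 g(25,-23)=25 g(25,-21)=300 g(25,-19)=2299 g(25,-17)=12625 g(25,-15)=52830 g(25,-13)=174800 g(25,-11)=468050 g(25,-9)=1028445 g(25,-7)=1865875 g(25,-5)=2788060 g(25,-3)=3375825 g(25,-1)=3157325 g(25,1)=1931540
t=26: g(26,-26)=1 g(26,-24)=26 g(26,-22)=325 g(26,-20)=2599 g(26,-18)=14924 g(26,-16)=65455 g(26,-14)=227630 g(26,-12)=642850 g(26,-10)=1496495 g(26,-8)=2894320 g(26,-6)=4653935 g(26,-4)=6163885 g(26,-2)=6533150 g(26,0)=5088865 g(26,2)=1931540
t=27: g(27,-27)=1 g(27,-25)=27 g(27,-23)=351 g(27,-21)=2924 g(27,-19)=17523 g(27,-17)=80379 g(27,-15)=293085 g(27,-13)=870480 g(27,-11)=2139345 g(27,-9)=4390815 g(27,-7)=7548255 g(27,-5)=10817820 g(27,-3)=12697035 g(27,-1)=11622015 g(27,1)=7020405
t=28: g(28,-28)=1 g(28,-26)=28 g(28,-24)=378 g(28,-22)=3275 g(28,-20)=20447 g(28,-18)=97902 g(28,-16)=373464 g(28,-14)=1163565 g(28,-12)=3009825 g(28,-10)=6530160 g(28,-8)=11939070 g(28,-6)=18366075 g(28,-4)=23514855 g(28,-2)=24319050 g(28,0)=18642420 g(28,2)=7020405
t=29: g(29,-29)=1 g(29,-27)=29 g(29,-25)=406 g(29,-23)=3653 g(29,-21)=23722 g(29,-19)=118349 g(29,-17)=471366 g(29,-15)=1537029 g(29,-13)=4173390 g(29,-11)=9539985 g(29,-9)=18469230 g(29,-7)=30305145 g(29,-5)=41880930 g(29,-3)=47833905 g(29,-1)=42961470 g(29,1)=25662825
Paths never hitting 3: Σ_s g(29,s) = 222981435
Paths hitting 3: 2^29 - 222981435 = 313889477
P = 313889477/536870912 = 313889477/536870912

Answer: 313889477/536870912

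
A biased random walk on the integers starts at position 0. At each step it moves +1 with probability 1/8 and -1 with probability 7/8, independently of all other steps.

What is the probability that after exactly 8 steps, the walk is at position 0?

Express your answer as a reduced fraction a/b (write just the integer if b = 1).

To be at 0 after 8 steps: need exactly 4 steps of +1 and 4 of -1.
Number of such sequences: C(8,4) = 70
Each has probability (1/8)^4 · (7/8)^4 = 2401/16777216
P = 70 · 2401/16777216 = 84035/8388608

Answer: 84035/8388608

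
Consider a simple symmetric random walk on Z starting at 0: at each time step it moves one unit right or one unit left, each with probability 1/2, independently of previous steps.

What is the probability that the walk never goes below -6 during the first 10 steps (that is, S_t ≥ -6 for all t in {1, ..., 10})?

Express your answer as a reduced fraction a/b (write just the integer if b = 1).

Answer: 501/512

Derivation:
Let f(t,s) = #length-t paths at position s with S_1..S_t all ≥ -6.
f(t,s) = f(t-1,s-1) + f(t-1,s+1) for s ≥ -6; f(t,s) = 0 for s < -6.
t=0: f(0,0)=1
t=1: f(1,-1)=1 f(1,1)=1
t=2: f(2,-2)=1 f(2,0)=2 f(2,2)=1
t=3: f(3,-3)=1 f(3,-1)=3 f(3,1)=3 f(3,3)=1
t=4: f(4,-4)=1 f(4,-2)=4 f(4,0)=6 f(4,2)=4 f(4,4)=1
t=5: f(5,-5)=1 f(5,-3)=5 f(5,-1)=10 f(5,1)=10 f(5,3)=5 f(5,5)=1
t=6: f(6,-6)=1 f(6,-4)=6 f(6,-2)=15 f(6,0)=20 f(6,2)=15 f(6,4)=6 f(6,6)=1
t=7: f(7,-5)=7 f(7,-3)=21 f(7,-1)=35 f(7,1)=35 f(7,3)=21 f(7,5)=7 f(7,7)=1
t=8: f(8,-6)=7 f(8,-4)=28 f(8,-2)=56 f(8,0)=70 f(8,2)=56 f(8,4)=28 f(8,6)=8 f(8,8)=1
t=9: f(9,-5)=35 f(9,-3)=84 f(9,-1)=126 f(9,1)=126 f(9,3)=84 f(9,5)=36 f(9,7)=9 f(9,9)=1
t=10: f(10,-6)=35 f(10,-4)=119 f(10,-2)=210 f(10,0)=252 f(10,2)=210 f(10,4)=120 f(10,6)=45 f(10,8)=10 f(10,10)=1
Σ_s f(10,s) = 1002
P = 1002/1024 = 501/512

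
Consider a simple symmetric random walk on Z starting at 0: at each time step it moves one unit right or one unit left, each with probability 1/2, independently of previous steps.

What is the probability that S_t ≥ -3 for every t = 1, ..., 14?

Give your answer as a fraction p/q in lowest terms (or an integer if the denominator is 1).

Answer: 715/1024

Derivation:
Let f(t,s) = #length-t paths at position s with S_1..S_t all ≥ -3.
f(t,s) = f(t-1,s-1) + f(t-1,s+1) for s ≥ -3; f(t,s) = 0 for s < -3.
t=0: f(0,0)=1
t=1: f(1,-1)=1 f(1,1)=1
t=2: f(2,-2)=1 f(2,0)=2 f(2,2)=1
t=3: f(3,-3)=1 f(3,-1)=3 f(3,1)=3 f(3,3)=1
t=4: f(4,-2)=4 f(4,0)=6 f(4,2)=4 f(4,4)=1
t=5: f(5,-3)=4 f(5,-1)=10 f(5,1)=10 f(5,3)=5 f(5,5)=1
t=6: f(6,-2)=14 f(6,0)=20 f(6,2)=15 f(6,4)=6 f(6,6)=1
t=7: f(7,-3)=14 f(7,-1)=34 f(7,1)=35 f(7,3)=21 f(7,5)=7 f(7,7)=1
t=8: f(8,-2)=48 f(8,0)=69 f(8,2)=56 f(8,4)=28 f(8,6)=8 f(8,8)=1
t=9: f(9,-3)=48 f(9,-1)=117 f(9,1)=125 f(9,3)=84 f(9,5)=36 f(9,7)=9 f(9,9)=1
t=10: f(10,-2)=165 f(10,0)=242 f(10,2)=209 f(10,4)=120 f(10,6)=45 f(10,8)=10 f(10,10)=1
t=11: f(11,-3)=165 f(11,-1)=407 f(11,1)=451 f(11,3)=329 f(11,5)=165 f(11,7)=55 f(11,9)=11 f(11,11)=1
t=12: f(12,-2)=572 f(12,0)=858 f(12,2)=780 f(12,4)=494 f(12,6)=220 f(12,8)=66 f(12,10)=12 f(12,12)=1
t=13: f(13,-3)=572 f(13,-1)=1430 f(13,1)=1638 f(13,3)=1274 f(13,5)=714 f(13,7)=286 f(13,9)=78 f(13,11)=13 f(13,13)=1
t=14: f(14,-2)=2002 f(14,0)=3068 f(14,2)=2912 f(14,4)=1988 f(14,6)=1000 f(14,8)=364 f(14,10)=91 f(14,12)=14 f(14,14)=1
Σ_s f(14,s) = 11440
P = 11440/16384 = 715/1024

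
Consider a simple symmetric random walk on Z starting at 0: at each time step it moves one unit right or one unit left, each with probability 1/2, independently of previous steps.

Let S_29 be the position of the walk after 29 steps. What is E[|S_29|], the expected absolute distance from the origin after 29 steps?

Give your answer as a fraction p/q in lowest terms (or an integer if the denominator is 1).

Answer: 145422675/33554432

Derivation:
S_29 takes values m ≡ 1 (mod 2) with |m| ≤ 29; P(S_29=m) = C(29,(29+m)/2)/2^29.
Total paths: 2^29 = 536870912
Distribution: P(S=-29)=1/536870912, P(S=-27)=29/536870912, P(S=-25)=406/536870912, P(S=-23)=3654/536870912, P(S=-21)=23751/536870912, P(S=-19)=118755/536870912, P(S=-17)=475020/536870912, P(S=-15)=1560780/536870912, P(S=-13)=4292145/536870912, P(S=-11)=10015005/536870912, P(S=-9)=20030010/536870912, P(S=-7)=34597290/536870912, P(S=-5)=51895935/536870912, P(S=-3)=67863915/536870912, P(S=-1)=77558760/536870912, P(S=1)=77558760/536870912, P(S=3)=67863915/536870912, P(S=5)=51895935/536870912, P(S=7)=34597290/536870912, P(S=9)=20030010/536870912, P(S=11)=10015005/536870912, P(S=13)=4292145/536870912, P(S=15)=1560780/536870912, P(S=17)=475020/536870912, P(S=19)=118755/536870912, P(S=21)=23751/536870912, P(S=23)=3654/536870912, P(S=25)=406/536870912, P(S=27)=29/536870912, P(S=29)=1/536870912
E[|S_29|] = Σ_m |m|·P(S_29=m) = 2326762800/536870912 = 145422675/33554432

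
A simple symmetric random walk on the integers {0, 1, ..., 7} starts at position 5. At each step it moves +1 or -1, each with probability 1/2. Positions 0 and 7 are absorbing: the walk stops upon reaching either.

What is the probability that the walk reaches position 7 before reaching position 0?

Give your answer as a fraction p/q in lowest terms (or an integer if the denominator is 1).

Answer: 5/7

Derivation:
Symmetric walk (p = 1/2): the harmonic-function argument gives P(hit 7 before 0 | start at 5) = a/N.
P = 5/7 = 5/7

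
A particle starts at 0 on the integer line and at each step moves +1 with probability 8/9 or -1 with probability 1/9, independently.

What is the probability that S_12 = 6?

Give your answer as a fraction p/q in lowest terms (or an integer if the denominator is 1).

Answer: 29527900160/282429536481

Derivation:
To reach position 6 after 12 steps: need 9 steps of +1 and 3 steps of -1.
Number of such sequences: C(12,9) = 220
Each has probability (8/9)^9 · (1/9)^3 = 134217728/282429536481
P = 220 · 134217728/282429536481 = 29527900160/282429536481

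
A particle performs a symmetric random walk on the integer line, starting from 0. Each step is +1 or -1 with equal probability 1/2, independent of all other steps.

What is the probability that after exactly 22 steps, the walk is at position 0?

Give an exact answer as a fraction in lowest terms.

Answer: 88179/524288

Derivation:
To return to 0 after 22 steps: need exactly 11 steps of +1 and 11 of -1.
Favorable paths: C(22,11) = 705432
Total paths: 2^22 = 4194304
P = 705432/4194304 = 88179/524288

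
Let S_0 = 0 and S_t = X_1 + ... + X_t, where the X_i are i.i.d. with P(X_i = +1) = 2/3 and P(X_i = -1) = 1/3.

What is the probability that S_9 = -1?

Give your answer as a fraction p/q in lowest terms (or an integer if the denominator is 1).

To reach position -1 after 9 steps: need 4 steps of +1 and 5 steps of -1.
Number of such sequences: C(9,4) = 126
Each has probability (2/3)^4 · (1/3)^5 = 16/19683
P = 126 · 16/19683 = 224/2187

Answer: 224/2187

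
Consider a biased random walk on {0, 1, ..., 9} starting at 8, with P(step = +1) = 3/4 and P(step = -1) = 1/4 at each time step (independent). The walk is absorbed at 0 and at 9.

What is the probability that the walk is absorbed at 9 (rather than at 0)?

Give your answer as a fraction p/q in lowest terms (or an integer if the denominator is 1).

Answer: 9840/9841

Derivation:
Biased walk: p = 3/4, q = 1/4, r = q/p = 1/3
Gambler's ruin: P(hit 9 before 0 | start at 8) = (1 - r^a)/(1 - r^N)
r^8 = 1/6561; r^9 = 1/19683
P = (1 - 1/6561) / (1 - 1/19683) = 6560/6561 / 19682/19683 = 9840/9841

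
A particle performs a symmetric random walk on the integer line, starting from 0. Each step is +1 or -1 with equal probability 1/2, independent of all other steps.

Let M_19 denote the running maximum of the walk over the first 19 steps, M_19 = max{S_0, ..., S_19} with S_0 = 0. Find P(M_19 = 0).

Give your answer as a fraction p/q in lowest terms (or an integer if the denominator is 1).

Let M_19 = max(S_0,...,S_19). Use the reflection principle: for j ≥ 1, #{paths with M_19 ≥ j} = #{S_19 ≥ j} + #{S_19 ≥ j+1}.
P(M_19 ≥ 0) = 1 since S_0 = 0, so #{M_19 ≥ 0} = 524288.
#{M_19 ≥ 1} = #{S_19 ≥ 1} + #{S_19 ≥ 2} = 262144 + 169766 = 431910.
#{M_19 = 0} = 524288 - 431910 = 92378.
P(M_19 = 0) = 92378/524288 = 46189/262144

Answer: 46189/262144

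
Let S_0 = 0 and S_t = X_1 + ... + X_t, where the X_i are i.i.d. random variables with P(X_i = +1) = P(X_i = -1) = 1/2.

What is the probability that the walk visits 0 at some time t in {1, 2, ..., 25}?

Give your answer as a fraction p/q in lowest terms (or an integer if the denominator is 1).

Answer: 3518265/4194304

Derivation:
Count via complement. Let g(t,s) = #length-t paths at position s with S_1..S_t all ≠ 0.
g(t,s) = g(t-1,s-1) + g(t-1,s+1) for s ≠ 0; g(t,0) = 0.
t=0: g(0,0)=1
t=1: g(1,-1)=1 g(1,1)=1
t=2: g(2,-2)=1 g(2,2)=1
t=3: g(3,-3)=1 g(3,-1)=1 g(3,1)=1 g(3,3)=1
t=4: g(4,-4)=1 g(4,-2)=2 g(4,2)=2 g(4,4)=1
t=5: g(5,-5)=1 g(5,-3)=3 g(5,-1)=2 g(5,1)=2 g(5,3)=3 g(5,5)=1
t=6: g(6,-6)=1 g(6,-4)=4 g(6,-2)=5 g(6,2)=5 g(6,4)=4 g(6,6)=1
t=7: g(7,-7)=1 g(7,-5)=5 g(7,-3)=9 g(7,-1)=5 g(7,1)=5 g(7,3)=9 g(7,5)=5 g(7,7)=1
t=8: g(8,-8)=1 g(8,-6)=6 g(8,-4)=14 g(8,-2)=14 g(8,2)=14 g(8,4)=14 g(8,6)=6 g(8,8)=1
t=9: g(9,-9)=1 g(9,-7)=7 g(9,-5)=20 g(9,-3)=28 g(9,-1)=14 g(9,1)=14 g(9,3)=28 g(9,5)=20 g(9,7)=7 g(9,9)=1
t=10: g(10,-10)=1 g(10,-8)=8 g(10,-6)=27 g(10,-4)=48 g(10,-2)=42 g(10,2)=42 g(10,4)=48 g(10,6)=27 g(10,8)=8 g(10,10)=1
t=11: g(11,-11)=1 g(11,-9)=9 g(11,-7)=35 g(11,-5)=75 g(11,-3)=90 g(11,-1)=42 g(11,1)=42 g(11,3)=90 g(11,5)=75 g(11,7)=35 g(11,9)=9 g(11,11)=1
t=12: g(12,-12)=1 g(12,-10)=10 g(12,-8)=44 g(12,-6)=110 g(12,-4)=165 g(12,-2)=132 g(12,2)=132 g(12,4)=165 g(12,6)=110 g(12,8)=44 g(12,10)=10 g(12,12)=1
t=13: g(13,-13)=1 g(13,-11)=11 g(13,-9)=54 g(13,-7)=154 g(13,-5)=275 g(13,-3)=297 g(13,-1)=132 g(13,1)=132 g(13,3)=297 g(13,5)=275 g(13,7)=154 g(13,9)=54 g(13,11)=11 g(13,13)=1
t=14: g(14,-14)=1 g(14,-12)=12 g(14,-10)=65 g(14,-8)=208 g(14,-6)=429 g(14,-4)=572 g(14,-2)=429 g(14,2)=429 g(14,4)=572 g(14,6)=429 g(14,8)=208 g(14,10)=65 g(14,12)=12 g(14,14)=1
t=15: g(15,-15)=1 g(15,-13)=13 g(15,-11)=77 g(15,-9)=273 g(15,-7)=637 g(15,-5)=1001 g(15,-3)=1001 g(15,-1)=429 g(15,1)=429 g(15,3)=1001 g(15,5)=1001 g(15,7)=637 g(15,9)=273 g(15,11)=77 g(15,13)=13 g(15,15)=1
t=16: g(16,-16)=1 g(16,-14)=14 g(16,-12)=90 g(16,-10)=350 g(16,-8)=910 g(16,-6)=1638 g(16,-4)=2002 g(16,-2)=1430 g(16,2)=1430 g(16,4)=2002 g(16,6)=1638 g(16,8)=910 g(16,10)=350 g(16,12)=90 g(16,14)=14 g(16,16)=1
t=17: g(17,-17)=1 g(17,-15)=15 g(17,-13)=104 g(17,-11)=440 g(17,-9)=1260 g(17,-7)=2548 g(17,-5)=3640 g(17,-3)=3432 g(17,-1)=1430 g(17,1)=1430 g(17,3)=3432 g(17,5)=3640 g(17,7)=2548 g(17,9)=1260 g(17,11)=440 g(17,13)=104 g(17,15)=15 g(17,17)=1
t=18: g(18,-18)=1 g(18,-16)=16 g(18,-14)=119 g(18,-12)=544 g(18,-10)=1700 g(18,-8)=3808 g(18,-6)=6188 g(18,-4)=7072 g(18,-2)=4862 g(18,2)=4862 g(18,4)=7072 g(18,6)=6188 g(18,8)=3808 g(18,10)=1700 g(18,12)=544 g(18,14)=119 g(18,16)=16 g(18,18)=1
t=19: g(19,-19)=1 g(19,-17)=17 g(19,-15)=135 g(19,-13)=663 g(19,-11)=2244 g(19,-9)=5508 g(19,-7)=9996 g(19,-5)=13260 g(19,-3)=11934 g(19,-1)=4862 g(19,1)=4862 g(19,3)=11934 g(19,5)=13260 g(19,7)=9996 g(19,9)=5508 g(19,11)=2244 g(19,13)=663 g(19,15)=135 g(19,17)=17 g(19,19)=1
t=20: g(20,-20)=1 g(20,-18)=18 g(20,-16)=152 g(20,-14)=798 g(20,-12)=2907 g(20,-10)=7752 g(20,-8)=15504 g(20,-6)=23256 g(20,-4)=25194 g(20,-2)=16796 g(20,2)=16796 g(20,4)=25194 g(20,6)=23256 g(20,8)=15504 g(20,10)=7752 g(20,12)=2907 g(20,14)=798 g(20,16)=152 g(20,18)=18 g(20,20)=1
t=21: g(21,-21)=1 g(21,-19)=19 g(21,-17)=170 g(21,-15)=950 g(21,-13)=3705 g(21,-11)=10659 g(21,-9)=23256 g(21,-7)=38760 g(21,-5)=48450 g(21,-3)=41990 g(21,-1)=16796 g(21,1)=16796 g(21,3)=41990 g(21,5)=48450 g(21,7)=38760 g(21,9)=23256 g(21,11)=10659 g(21,13)=3705 g(21,15)=950 g(21,17)=170 g(21,19)=19 g(21,21)=1
t=22: g(22,-22)=1 g(22,-20)=20 g(22,-18)=189 g(22,-16)=1120 g(22,-14)=4655 g(22,-12)=14364 g(22,-10)=33915 g(22,-8)=62016 g(22,-6)=87210 g(22,-4)=90440 g(22,-2)=58786 g(22,2)=58786 g(22,4)=90440 g(22,6)=87210 g(22,8)=62016 g(22,10)=33915 g(22,12)=14364 g(22,14)=4655 g(22,16)=1120 g(22,18)=189 g(22,20)=20 g(22,22)=1
t=23: g(23,-23)=1 g(23,-21)=21 g(23,-19)=209 g(23,-17)=1309 g(23,-15)=5775 g(23,-13)=19019 g(23,-11)=48279 g(23,-9)=95931 g(23,-7)=149226 g(23,-5)=177650 g(23,-3)=149226 g(23,-1)=58786 g(23,1)=58786 g(23,3)=149226 g(23,5)=177650 g(23,7)=149226 g(23,9)=95931 g(23,11)=48279 g(23,13)=19019 g(23,15)=5775 g(23,17)=1309 g(23,19)=209 g(23,21)=21 g(23,23)=1
t=24: g(24,-24)=1 g(24,-22)=22 g(24,-20)=230 g(24,-18)=1518 g(24,-16)=7084 g(24,-14)=24794 g(24,-12)=67298 g(24,-10)=144210 g(24,-8)=245157 g(24,-6)=326876 g(24,-4)=326876 g(24,-2)=208012 g(24,2)=208012 g(24,4)=326876 g(24,6)=326876 g(24,8)=245157 g(24,10)=144210 g(24,12)=67298 g(24,14)=24794 g(24,16)=7084 g(24,18)=1518 g(24,20)=230 g(24,22)=22 g(24,24)=1
t=25: g(25,-25)=1 g(25,-23)=23 g(25,-21)=252 g(25,-19)=1748 g(25,-17)=8602 g(25,-15)=31878 g(25,-13)=92092 g(25,-11)=211508 g(25,-9)=389367 g(25,-7)=572033 g(25,-5)=653752 g(25,-3)=534888 g(25,-1)=208012 g(25,1)=208012 g(25,3)=534888 g(25,5)=653752 g(25,7)=572033 g(25,9)=389367 g(25,11)=211508 g(25,13)=92092 g(25,15)=31878 g(25,17)=8602 g(25,19)=1748 g(25,21)=252 g(25,23)=23 g(25,25)=1
Paths never hitting 0: Σ_s g(25,s) = 5408312
Paths hitting 0: 2^25 - 5408312 = 28146120
P = 28146120/33554432 = 3518265/4194304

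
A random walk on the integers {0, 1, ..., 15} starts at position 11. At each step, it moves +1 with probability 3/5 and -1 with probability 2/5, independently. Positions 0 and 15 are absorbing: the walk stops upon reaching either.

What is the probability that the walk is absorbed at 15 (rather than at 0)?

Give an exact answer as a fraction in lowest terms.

Biased walk: p = 3/5, q = 2/5, r = q/p = 2/3
Gambler's ruin: P(hit 15 before 0 | start at 11) = (1 - r^a)/(1 - r^N)
r^11 = 2048/177147; r^15 = 32768/14348907
P = (1 - 2048/177147) / (1 - 32768/14348907) = 175099/177147 / 14316139/14348907 = 14183019/14316139

Answer: 14183019/14316139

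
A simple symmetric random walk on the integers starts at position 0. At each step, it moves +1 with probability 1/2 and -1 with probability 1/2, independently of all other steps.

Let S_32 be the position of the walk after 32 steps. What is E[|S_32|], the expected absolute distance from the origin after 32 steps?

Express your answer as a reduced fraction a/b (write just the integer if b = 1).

Answer: 300540195/67108864

Derivation:
S_32 takes values m ≡ 0 (mod 2) with |m| ≤ 32; P(S_32=m) = C(32,(32+m)/2)/2^32.
Total paths: 2^32 = 4294967296
Distribution: P(S=-32)=1/4294967296, P(S=-30)=32/4294967296, P(S=-28)=496/4294967296, P(S=-26)=4960/4294967296, P(S=-24)=35960/4294967296, P(S=-22)=201376/4294967296, P(S=-20)=906192/4294967296, P(S=-18)=3365856/4294967296, P(S=-16)=10518300/4294967296, P(S=-14)=28048800/4294967296, P(S=-12)=64512240/4294967296, P(S=-10)=129024480/4294967296, P(S=-8)=225792840/4294967296, P(S=-6)=347373600/4294967296, P(S=-4)=471435600/4294967296, P(S=-2)=565722720/4294967296, P(S=0)=601080390/4294967296, P(S=2)=565722720/4294967296, P(S=4)=471435600/4294967296, P(S=6)=347373600/4294967296, P(S=8)=225792840/4294967296, P(S=10)=129024480/4294967296, P(S=12)=64512240/4294967296, P(S=14)=28048800/4294967296, P(S=16)=10518300/4294967296, P(S=18)=3365856/4294967296, P(S=20)=906192/4294967296, P(S=22)=201376/4294967296, P(S=24)=35960/4294967296, P(S=26)=4960/4294967296, P(S=28)=496/4294967296, P(S=30)=32/4294967296, P(S=32)=1/4294967296
E[|S_32|] = Σ_m |m|·P(S_32=m) = 19234572480/4294967296 = 300540195/67108864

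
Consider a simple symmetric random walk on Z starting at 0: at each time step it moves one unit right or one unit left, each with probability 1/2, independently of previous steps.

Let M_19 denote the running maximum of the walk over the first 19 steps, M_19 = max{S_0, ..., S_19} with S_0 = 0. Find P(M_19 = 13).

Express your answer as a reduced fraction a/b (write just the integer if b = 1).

Let M_19 = max(S_0,...,S_19). Use the reflection principle: for j ≥ 1, #{paths with M_19 ≥ j} = #{S_19 ≥ j} + #{S_19 ≥ j+1}.
By reflection, #{M_19 ≥ 13} = #{S_19 ≥ 13} + #{S_19 ≥ 14} = 1160 + 191 = 1351.
#{M_19 ≥ 14} = #{S_19 ≥ 14} + #{S_19 ≥ 15} = 191 + 191 = 382.
#{M_19 = 13} = 1351 - 382 = 969.
P(M_19 = 13) = 969/524288 = 969/524288

Answer: 969/524288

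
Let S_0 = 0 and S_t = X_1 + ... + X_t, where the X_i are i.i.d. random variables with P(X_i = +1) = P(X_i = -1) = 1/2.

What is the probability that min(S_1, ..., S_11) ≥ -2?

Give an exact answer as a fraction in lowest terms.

Answer: 627/1024

Derivation:
Let f(t,s) = #length-t paths at position s with S_1..S_t all ≥ -2.
f(t,s) = f(t-1,s-1) + f(t-1,s+1) for s ≥ -2; f(t,s) = 0 for s < -2.
t=0: f(0,0)=1
t=1: f(1,-1)=1 f(1,1)=1
t=2: f(2,-2)=1 f(2,0)=2 f(2,2)=1
t=3: f(3,-1)=3 f(3,1)=3 f(3,3)=1
t=4: f(4,-2)=3 f(4,0)=6 f(4,2)=4 f(4,4)=1
t=5: f(5,-1)=9 f(5,1)=10 f(5,3)=5 f(5,5)=1
t=6: f(6,-2)=9 f(6,0)=19 f(6,2)=15 f(6,4)=6 f(6,6)=1
t=7: f(7,-1)=28 f(7,1)=34 f(7,3)=21 f(7,5)=7 f(7,7)=1
t=8: f(8,-2)=28 f(8,0)=62 f(8,2)=55 f(8,4)=28 f(8,6)=8 f(8,8)=1
t=9: f(9,-1)=90 f(9,1)=117 f(9,3)=83 f(9,5)=36 f(9,7)=9 f(9,9)=1
t=10: f(10,-2)=90 f(10,0)=207 f(10,2)=200 f(10,4)=119 f(10,6)=45 f(10,8)=10 f(10,10)=1
t=11: f(11,-1)=297 f(11,1)=407 f(11,3)=319 f(11,5)=164 f(11,7)=55 f(11,9)=11 f(11,11)=1
Σ_s f(11,s) = 1254
P = 1254/2048 = 627/1024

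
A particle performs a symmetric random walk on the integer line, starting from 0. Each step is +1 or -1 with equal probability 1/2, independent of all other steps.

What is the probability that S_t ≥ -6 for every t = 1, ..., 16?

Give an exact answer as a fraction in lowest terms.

Let f(t,s) = #length-t paths at position s with S_1..S_t all ≥ -6.
f(t,s) = f(t-1,s-1) + f(t-1,s+1) for s ≥ -6; f(t,s) = 0 for s < -6.
t=0: f(0,0)=1
t=1: f(1,-1)=1 f(1,1)=1
t=2: f(2,-2)=1 f(2,0)=2 f(2,2)=1
t=3: f(3,-3)=1 f(3,-1)=3 f(3,1)=3 f(3,3)=1
t=4: f(4,-4)=1 f(4,-2)=4 f(4,0)=6 f(4,2)=4 f(4,4)=1
t=5: f(5,-5)=1 f(5,-3)=5 f(5,-1)=10 f(5,1)=10 f(5,3)=5 f(5,5)=1
t=6: f(6,-6)=1 f(6,-4)=6 f(6,-2)=15 f(6,0)=20 f(6,2)=15 f(6,4)=6 f(6,6)=1
t=7: f(7,-5)=7 f(7,-3)=21 f(7,-1)=35 f(7,1)=35 f(7,3)=21 f(7,5)=7 f(7,7)=1
t=8: f(8,-6)=7 f(8,-4)=28 f(8,-2)=56 f(8,0)=70 f(8,2)=56 f(8,4)=28 f(8,6)=8 f(8,8)=1
t=9: f(9,-5)=35 f(9,-3)=84 f(9,-1)=126 f(9,1)=126 f(9,3)=84 f(9,5)=36 f(9,7)=9 f(9,9)=1
t=10: f(10,-6)=35 f(10,-4)=119 f(10,-2)=210 f(10,0)=252 f(10,2)=210 f(10,4)=120 f(10,6)=45 f(10,8)=10 f(10,10)=1
t=11: f(11,-5)=154 f(11,-3)=329 f(11,-1)=462 f(11,1)=462 f(11,3)=330 f(11,5)=165 f(11,7)=55 f(11,9)=11 f(11,11)=1
t=12: f(12,-6)=154 f(12,-4)=483 f(12,-2)=791 f(12,0)=924 f(12,2)=792 f(12,4)=495 f(12,6)=220 f(12,8)=66 f(12,10)=12 f(12,12)=1
t=13: f(13,-5)=637 f(13,-3)=1274 f(13,-1)=1715 f(13,1)=1716 f(13,3)=1287 f(13,5)=715 f(13,7)=286 f(13,9)=78 f(13,11)=13 f(13,13)=1
t=14: f(14,-6)=637 f(14,-4)=1911 f(14,-2)=2989 f(14,0)=3431 f(14,2)=3003 f(14,4)=2002 f(14,6)=1001 f(14,8)=364 f(14,10)=91 f(14,12)=14 f(14,14)=1
t=15: f(15,-5)=2548 f(15,-3)=4900 f(15,-1)=6420 f(15,1)=6434 f(15,3)=5005 f(15,5)=3003 f(15,7)=1365 f(15,9)=455 f(15,11)=105 f(15,13)=15 f(15,15)=1
t=16: f(16,-6)=2548 f(16,-4)=7448 f(16,-2)=11320 f(16,0)=12854 f(16,2)=11439 f(16,4)=8008 f(16,6)=4368 f(16,8)=1820 f(16,10)=560 f(16,12)=120 f(16,14)=16 f(16,16)=1
Σ_s f(16,s) = 60502
P = 60502/65536 = 30251/32768

Answer: 30251/32768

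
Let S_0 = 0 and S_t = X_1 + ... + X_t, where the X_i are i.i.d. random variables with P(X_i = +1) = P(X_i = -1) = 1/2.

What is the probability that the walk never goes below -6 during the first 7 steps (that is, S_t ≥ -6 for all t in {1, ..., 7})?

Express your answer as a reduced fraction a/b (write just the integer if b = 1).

Let f(t,s) = #length-t paths at position s with S_1..S_t all ≥ -6.
f(t,s) = f(t-1,s-1) + f(t-1,s+1) for s ≥ -6; f(t,s) = 0 for s < -6.
t=0: f(0,0)=1
t=1: f(1,-1)=1 f(1,1)=1
t=2: f(2,-2)=1 f(2,0)=2 f(2,2)=1
t=3: f(3,-3)=1 f(3,-1)=3 f(3,1)=3 f(3,3)=1
t=4: f(4,-4)=1 f(4,-2)=4 f(4,0)=6 f(4,2)=4 f(4,4)=1
t=5: f(5,-5)=1 f(5,-3)=5 f(5,-1)=10 f(5,1)=10 f(5,3)=5 f(5,5)=1
t=6: f(6,-6)=1 f(6,-4)=6 f(6,-2)=15 f(6,0)=20 f(6,2)=15 f(6,4)=6 f(6,6)=1
t=7: f(7,-5)=7 f(7,-3)=21 f(7,-1)=35 f(7,1)=35 f(7,3)=21 f(7,5)=7 f(7,7)=1
Σ_s f(7,s) = 127
P = 127/128 = 127/128

Answer: 127/128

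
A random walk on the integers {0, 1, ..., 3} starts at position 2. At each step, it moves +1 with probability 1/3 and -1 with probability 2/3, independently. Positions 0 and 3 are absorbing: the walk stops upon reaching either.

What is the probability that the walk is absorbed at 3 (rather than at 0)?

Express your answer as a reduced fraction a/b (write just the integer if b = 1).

Answer: 3/7

Derivation:
Biased walk: p = 1/3, q = 2/3, r = q/p = 2
Gambler's ruin: P(hit 3 before 0 | start at 2) = (1 - r^a)/(1 - r^N)
r^2 = 4; r^3 = 8
P = (1 - 4) / (1 - 8) = -3 / -7 = 3/7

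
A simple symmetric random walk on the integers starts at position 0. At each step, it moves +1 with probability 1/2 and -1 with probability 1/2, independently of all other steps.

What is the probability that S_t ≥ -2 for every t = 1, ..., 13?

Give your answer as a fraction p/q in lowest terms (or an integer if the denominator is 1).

Answer: 4719/8192

Derivation:
Let f(t,s) = #length-t paths at position s with S_1..S_t all ≥ -2.
f(t,s) = f(t-1,s-1) + f(t-1,s+1) for s ≥ -2; f(t,s) = 0 for s < -2.
t=0: f(0,0)=1
t=1: f(1,-1)=1 f(1,1)=1
t=2: f(2,-2)=1 f(2,0)=2 f(2,2)=1
t=3: f(3,-1)=3 f(3,1)=3 f(3,3)=1
t=4: f(4,-2)=3 f(4,0)=6 f(4,2)=4 f(4,4)=1
t=5: f(5,-1)=9 f(5,1)=10 f(5,3)=5 f(5,5)=1
t=6: f(6,-2)=9 f(6,0)=19 f(6,2)=15 f(6,4)=6 f(6,6)=1
t=7: f(7,-1)=28 f(7,1)=34 f(7,3)=21 f(7,5)=7 f(7,7)=1
t=8: f(8,-2)=28 f(8,0)=62 f(8,2)=55 f(8,4)=28 f(8,6)=8 f(8,8)=1
t=9: f(9,-1)=90 f(9,1)=117 f(9,3)=83 f(9,5)=36 f(9,7)=9 f(9,9)=1
t=10: f(10,-2)=90 f(10,0)=207 f(10,2)=200 f(10,4)=119 f(10,6)=45 f(10,8)=10 f(10,10)=1
t=11: f(11,-1)=297 f(11,1)=407 f(11,3)=319 f(11,5)=164 f(11,7)=55 f(11,9)=11 f(11,11)=1
t=12: f(12,-2)=297 f(12,0)=704 f(12,2)=726 f(12,4)=483 f(12,6)=219 f(12,8)=66 f(12,10)=12 f(12,12)=1
t=13: f(13,-1)=1001 f(13,1)=1430 f(13,3)=1209 f(13,5)=702 f(13,7)=285 f(13,9)=78 f(13,11)=13 f(13,13)=1
Σ_s f(13,s) = 4719
P = 4719/8192 = 4719/8192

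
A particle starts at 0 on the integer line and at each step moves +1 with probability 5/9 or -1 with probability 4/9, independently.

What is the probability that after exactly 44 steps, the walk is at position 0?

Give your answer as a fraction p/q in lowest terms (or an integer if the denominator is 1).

To be at 0 after 44 steps: need exactly 22 steps of +1 and 22 of -1.
Number of such sequences: C(44,22) = 2104098963720
Each has probability (5/9)^22 · (4/9)^22 = 41943040000000000000000000000/969773729787523602876821942164080815560161
P = 2104098963720 · 41943040000000000000000000000/969773729787523602876821942164080815560161 = 29417435666422169600000000000000000000000/323257909929174534292273980721360271853387

Answer: 29417435666422169600000000000000000000000/323257909929174534292273980721360271853387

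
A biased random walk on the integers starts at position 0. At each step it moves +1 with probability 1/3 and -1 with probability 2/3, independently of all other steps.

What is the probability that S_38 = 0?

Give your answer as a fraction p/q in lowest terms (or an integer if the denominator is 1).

Answer: 6177032555724800/450283905890997363

Derivation:
To be at 0 after 38 steps: need exactly 19 steps of +1 and 19 of -1.
Number of such sequences: C(38,19) = 35345263800
Each has probability (1/3)^19 · (2/3)^19 = 524288/1350851717672992089
P = 35345263800 · 524288/1350851717672992089 = 6177032555724800/450283905890997363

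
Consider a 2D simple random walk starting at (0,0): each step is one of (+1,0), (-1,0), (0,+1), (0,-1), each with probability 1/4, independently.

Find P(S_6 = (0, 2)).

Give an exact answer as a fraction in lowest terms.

Answer: 225/4096

Derivation:
Let h be the number of horizontal steps (so 6-h are vertical). To end at (0,2) need (h+0)/2 right-steps and ((6-h)+2)/2 up-steps.
Sum over h with 0 ≤ h ≤ 4, h ≡ 0 (mod 2), 6-h ≡ 0 (mod 2):
h=0: C(6,0)·C(0,0)·C(6,4) = 1·1·15 = 15
h=2: C(6,2)·C(2,1)·C(4,3) = 15·2·4 = 120
h=4: C(6,4)·C(4,2)·C(2,2) = 15·6·1 = 90
Total favorable: 225
Total paths: 4^6 = 4096
P = 225/4096 = 225/4096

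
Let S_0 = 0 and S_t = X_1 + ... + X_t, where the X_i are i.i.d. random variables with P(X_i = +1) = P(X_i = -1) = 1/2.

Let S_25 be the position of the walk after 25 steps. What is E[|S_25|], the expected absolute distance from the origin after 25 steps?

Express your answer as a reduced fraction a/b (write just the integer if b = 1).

Answer: 16900975/4194304

Derivation:
S_25 takes values m ≡ 1 (mod 2) with |m| ≤ 25; P(S_25=m) = C(25,(25+m)/2)/2^25.
Total paths: 2^25 = 33554432
Distribution: P(S=-25)=1/33554432, P(S=-23)=25/33554432, P(S=-21)=300/33554432, P(S=-19)=2300/33554432, P(S=-17)=12650/33554432, P(S=-15)=53130/33554432, P(S=-13)=177100/33554432, P(S=-11)=480700/33554432, P(S=-9)=1081575/33554432, P(S=-7)=2042975/33554432, P(S=-5)=3268760/33554432, P(S=-3)=4457400/33554432, P(S=-1)=5200300/33554432, P(S=1)=5200300/33554432, P(S=3)=4457400/33554432, P(S=5)=3268760/33554432, P(S=7)=2042975/33554432, P(S=9)=1081575/33554432, P(S=11)=480700/33554432, P(S=13)=177100/33554432, P(S=15)=53130/33554432, P(S=17)=12650/33554432, P(S=19)=2300/33554432, P(S=21)=300/33554432, P(S=23)=25/33554432, P(S=25)=1/33554432
E[|S_25|] = Σ_m |m|·P(S_25=m) = 135207800/33554432 = 16900975/4194304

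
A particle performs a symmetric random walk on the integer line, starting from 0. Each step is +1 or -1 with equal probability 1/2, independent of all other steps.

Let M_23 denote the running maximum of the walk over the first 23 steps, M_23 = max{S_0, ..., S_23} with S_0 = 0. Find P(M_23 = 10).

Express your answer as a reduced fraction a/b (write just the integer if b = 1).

Answer: 100947/8388608

Derivation:
Let M_23 = max(S_0,...,S_23). Use the reflection principle: for j ≥ 1, #{paths with M_23 ≥ j} = #{S_23 ≥ j} + #{S_23 ≥ j+1}.
By reflection, #{M_23 ≥ 10} = #{S_23 ≥ 10} + #{S_23 ≥ 11} = 145499 + 145499 = 290998.
#{M_23 ≥ 11} = #{S_23 ≥ 11} + #{S_23 ≥ 12} = 145499 + 44552 = 190051.
#{M_23 = 10} = 290998 - 190051 = 100947.
P(M_23 = 10) = 100947/8388608 = 100947/8388608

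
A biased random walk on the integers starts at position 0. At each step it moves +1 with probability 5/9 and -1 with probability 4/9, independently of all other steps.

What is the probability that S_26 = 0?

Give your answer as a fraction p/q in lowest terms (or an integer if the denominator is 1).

To be at 0 after 26 steps: need exactly 13 steps of +1 and 13 of -1.
Number of such sequences: C(26,13) = 10400600
Each has probability (5/9)^13 · (4/9)^13 = 81920000000000000/6461081889226673298932241
P = 10400600 · 81920000000000000/6461081889226673298932241 = 852017152000000000000000/6461081889226673298932241

Answer: 852017152000000000000000/6461081889226673298932241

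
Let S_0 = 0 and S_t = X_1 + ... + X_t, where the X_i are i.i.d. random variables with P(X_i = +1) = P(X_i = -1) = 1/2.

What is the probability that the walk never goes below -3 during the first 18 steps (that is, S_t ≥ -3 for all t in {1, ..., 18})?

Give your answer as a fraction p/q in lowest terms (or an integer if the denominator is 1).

Let f(t,s) = #length-t paths at position s with S_1..S_t all ≥ -3.
f(t,s) = f(t-1,s-1) + f(t-1,s+1) for s ≥ -3; f(t,s) = 0 for s < -3.
t=0: f(0,0)=1
t=1: f(1,-1)=1 f(1,1)=1
t=2: f(2,-2)=1 f(2,0)=2 f(2,2)=1
t=3: f(3,-3)=1 f(3,-1)=3 f(3,1)=3 f(3,3)=1
t=4: f(4,-2)=4 f(4,0)=6 f(4,2)=4 f(4,4)=1
t=5: f(5,-3)=4 f(5,-1)=10 f(5,1)=10 f(5,3)=5 f(5,5)=1
t=6: f(6,-2)=14 f(6,0)=20 f(6,2)=15 f(6,4)=6 f(6,6)=1
t=7: f(7,-3)=14 f(7,-1)=34 f(7,1)=35 f(7,3)=21 f(7,5)=7 f(7,7)=1
t=8: f(8,-2)=48 f(8,0)=69 f(8,2)=56 f(8,4)=28 f(8,6)=8 f(8,8)=1
t=9: f(9,-3)=48 f(9,-1)=117 f(9,1)=125 f(9,3)=84 f(9,5)=36 f(9,7)=9 f(9,9)=1
t=10: f(10,-2)=165 f(10,0)=242 f(10,2)=209 f(10,4)=120 f(10,6)=45 f(10,8)=10 f(10,10)=1
t=11: f(11,-3)=165 f(11,-1)=407 f(11,1)=451 f(11,3)=329 f(11,5)=165 f(11,7)=55 f(11,9)=11 f(11,11)=1
t=12: f(12,-2)=572 f(12,0)=858 f(12,2)=780 f(12,4)=494 f(12,6)=220 f(12,8)=66 f(12,10)=12 f(12,12)=1
t=13: f(13,-3)=572 f(13,-1)=1430 f(13,1)=1638 f(13,3)=1274 f(13,5)=714 f(13,7)=286 f(13,9)=78 f(13,11)=13 f(13,13)=1
t=14: f(14,-2)=2002 f(14,0)=3068 f(14,2)=2912 f(14,4)=1988 f(14,6)=1000 f(14,8)=364 f(14,10)=91 f(14,12)=14 f(14,14)=1
t=15: f(15,-3)=2002 f(15,-1)=5070 f(15,1)=5980 f(15,3)=4900 f(15,5)=2988 f(15,7)=1364 f(15,9)=455 f(15,11)=105 f(15,13)=15 f(15,15)=1
t=16: f(16,-2)=7072 f(16,0)=11050 f(16,2)=10880 f(16,4)=7888 f(16,6)=4352 f(16,8)=1819 f(16,10)=560 f(16,12)=120 f(16,14)=16 f(16,16)=1
t=17: f(17,-3)=7072 f(17,-1)=18122 f(17,1)=21930 f(17,3)=18768 f(17,5)=12240 f(17,7)=6171 f(17,9)=2379 f(17,11)=680 f(17,13)=136 f(17,15)=17 f(17,17)=1
t=18: f(18,-2)=25194 f(18,0)=40052 f(18,2)=40698 f(18,4)=31008 f(18,6)=18411 f(18,8)=8550 f(18,10)=3059 f(18,12)=816 f(18,14)=153 f(18,16)=18 f(18,18)=1
Σ_s f(18,s) = 167960
P = 167960/262144 = 20995/32768

Answer: 20995/32768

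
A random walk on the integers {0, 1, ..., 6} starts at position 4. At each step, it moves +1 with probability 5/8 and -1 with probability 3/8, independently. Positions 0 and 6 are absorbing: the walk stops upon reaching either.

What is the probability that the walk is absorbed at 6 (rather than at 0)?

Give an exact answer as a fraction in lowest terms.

Biased walk: p = 5/8, q = 3/8, r = q/p = 3/5
Gambler's ruin: P(hit 6 before 0 | start at 4) = (1 - r^a)/(1 - r^N)
r^4 = 81/625; r^6 = 729/15625
P = (1 - 81/625) / (1 - 729/15625) = 544/625 / 14896/15625 = 850/931

Answer: 850/931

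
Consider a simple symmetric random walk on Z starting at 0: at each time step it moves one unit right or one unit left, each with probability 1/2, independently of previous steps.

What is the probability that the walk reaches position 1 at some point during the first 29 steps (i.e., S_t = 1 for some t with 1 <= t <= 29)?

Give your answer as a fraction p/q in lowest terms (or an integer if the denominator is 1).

Count via complement. Let g(t,s) = #length-t paths at position s with S_1..S_t all ≠ 1.
g(t,s) = g(t-1,s-1) + g(t-1,s+1) for s ≠ 1; g(t,1) = 0.
t=0: g(0,0)=1
t=1: g(1,-1)=1
t=2: g(2,-2)=1 g(2,0)=1
t=3: g(3,-3)=1 g(3,-1)=2
t=4: g(4,-4)=1 g(4,-2)=3 g(4,0)=2
t=5: g(5,-5)=1 g(5,-3)=4 g(5,-1)=5
t=6: g(6,-6)=1 g(6,-4)=5 g(6,-2)=9 g(6,0)=5
t=7: g(7,-7)=1 g(7,-5)=6 g(7,-3)=14 g(7,-1)=14
t=8: g(8,-8)=1 g(8,-6)=7 g(8,-4)=20 g(8,-2)=28 g(8,0)=14
t=9: g(9,-9)=1 g(9,-7)=8 g(9,-5)=27 g(9,-3)=48 g(9,-1)=42
t=10: g(10,-10)=1 g(10,-8)=9 g(10,-6)=35 g(10,-4)=75 g(10,-2)=90 g(10,0)=42
t=11: g(11,-11)=1 g(11,-9)=10 g(11,-7)=44 g(11,-5)=110 g(11,-3)=165 g(11,-1)=132
t=12: g(12,-12)=1 g(12,-10)=11 g(12,-8)=54 g(12,-6)=154 g(12,-4)=275 g(12,-2)=297 g(12,0)=132
t=13: g(13,-13)=1 g(13,-11)=12 g(13,-9)=65 g(13,-7)=208 g(13,-5)=429 g(13,-3)=572 g(13,-1)=429
t=14: g(14,-14)=1 g(14,-12)=13 g(14,-10)=77 g(14,-8)=273 g(14,-6)=637 g(14,-4)=1001 g(14,-2)=1001 g(14,0)=429
t=15: g(15,-15)=1 g(15,-13)=14 g(15,-11)=90 g(15,-9)=350 g(15,-7)=910 g(15,-5)=1638 g(15,-3)=2002 g(15,-1)=1430
t=16: g(16,-16)=1 g(16,-14)=15 g(16,-12)=104 g(16,-10)=440 g(16,-8)=1260 g(16,-6)=2548 g(16,-4)=3640 g(16,-2)=3432 g(16,0)=1430
t=17: g(17,-17)=1 g(17,-15)=16 g(17,-13)=119 g(17,-11)=544 g(17,-9)=1700 g(17,-7)=3808 g(17,-5)=6188 g(17,-3)=7072 g(17,-1)=4862
t=18: g(18,-18)=1 g(18,-16)=17 g(18,-14)=135 g(18,-12)=663 g(18,-10)=2244 g(18,-8)=5508 g(18,-6)=9996 g(18,-4)=13260 g(18,-2)=11934 g(18,0)=4862
t=19: g(19,-19)=1 g(19,-17)=18 g(19,-15)=152 g(19,-13)=798 g(19,-11)=2907 g(19,-9)=7752 g(19,-7)=15504 g(19,-5)=23256 g(19,-3)=25194 g(19,-1)=16796
t=20: g(20,-20)=1 g(20,-18)=19 g(20,-16)=170 g(20,-14)=950 g(20,-12)=3705 g(20,-10)=10659 g(20,-8)=23256 g(20,-6)=38760 g(20,-4)=48450 g(20,-2)=41990 g(20,0)=16796
t=21: g(21,-21)=1 g(21,-19)=20 g(21,-17)=189 g(21,-15)=1120 g(21,-13)=4655 g(21,-11)=14364 g(21,-9)=33915 g(21,-7)=62016 g(21,-5)=87210 g(21,-3)=90440 g(21,-1)=58786
t=22: g(22,-22)=1 g(22,-20)=21 g(22,-18)=209 g(22,-16)=1309 g(22,-14)=5775 g(22,-12)=19019 g(22,-10)=48279 g(22,-8)=95931 g(22,-6)=149226 g(22,-4)=177650 g(22,-2)=149226 g(22,0)=58786
t=23: g(23,-23)=1 g(23,-21)=22 g(23,-19)=230 g(23,-17)=1518 g(23,-15)=7084 g(23,-13)=24794 g(23,-11)=67298 g(23,-9)=144210 g(23,-7)=245157 g(23,-5)=326876 g(23,-3)=326876 g(23,-1)=208012
t=24: g(24,-24)=1 g(24,-22)=23 g(24,-20)=252 g(24,-18)=1748 g(24,-16)=8602 g(24,-14)=31878 g(24,-12)=92092 g(24,-10)=211508 g(24,-8)=389367 g(24,-6)=572033 g(24,-4)=653752 g(24,-2)=534888 g(24,0)=208012
t=25: g(25,-25)=1 g(25,-23)=24 g(25,-21)=275 g(25,-19)=2000 g(25,-17)=10350 g(25,-15)=40480 g(25,-13)=123970 g(25,-11)=303600 g(25,-9)=600875 g(25,-7)=961400 g(25,-5)=1225785 g(25,-3)=1188640 g(25,-1)=742900
t=26: g(26,-26)=1 g(26,-24)=25 g(26,-22)=299 g(26,-20)=2275 g(26,-18)=12350 g(26,-16)=50830 g(26,-14)=164450 g(26,-12)=427570 g(26,-10)=904475 g(26,-8)=1562275 g(26,-6)=2187185 g(26,-4)=2414425 g(26,-2)=1931540 g(26,0)=742900
t=27: g(27,-27)=1 g(27,-25)=26 g(27,-23)=324 g(27,-21)=2574 g(27,-19)=14625 g(27,-17)=63180 g(27,-15)=215280 g(27,-13)=592020 g(27,-11)=1332045 g(27,-9)=2466750 g(27,-7)=3749460 g(27,-5)=4601610 g(27,-3)=4345965 g(27,-1)=2674440
t=28: g(28,-28)=1 g(28,-26)=27 g(28,-24)=350 g(28,-22)=2898 g(28,-20)=17199 g(28,-18)=77805 g(28,-16)=278460 g(28,-14)=807300 g(28,-12)=1924065 g(28,-10)=3798795 g(28,-8)=6216210 g(28,-6)=8351070 g(28,-4)=8947575 g(28,-2)=7020405 g(28,0)=2674440
t=29: g(29,-29)=1 g(29,-27)=28 g(29,-25)=377 g(29,-23)=3248 g(29,-21)=20097 g(29,-19)=95004 g(29,-17)=356265 g(29,-15)=1085760 g(29,-13)=2731365 g(29,-11)=5722860 g(29,-9)=10015005 g(29,-7)=14567280 g(29,-5)=17298645 g(29,-3)=15967980 g(29,-1)=9694845
Paths never hitting 1: Σ_s g(29,s) = 77558760
Paths hitting 1: 2^29 - 77558760 = 459312152
P = 459312152/536870912 = 57414019/67108864

Answer: 57414019/67108864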